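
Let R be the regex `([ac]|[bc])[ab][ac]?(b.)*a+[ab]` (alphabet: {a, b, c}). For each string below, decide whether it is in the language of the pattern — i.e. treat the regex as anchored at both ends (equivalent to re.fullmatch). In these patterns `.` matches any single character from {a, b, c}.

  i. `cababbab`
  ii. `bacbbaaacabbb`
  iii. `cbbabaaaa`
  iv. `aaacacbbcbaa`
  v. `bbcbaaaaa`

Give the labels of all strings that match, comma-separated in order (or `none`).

i → match
ii → no match
iii → match
iv → no match
v → match

i, iii, v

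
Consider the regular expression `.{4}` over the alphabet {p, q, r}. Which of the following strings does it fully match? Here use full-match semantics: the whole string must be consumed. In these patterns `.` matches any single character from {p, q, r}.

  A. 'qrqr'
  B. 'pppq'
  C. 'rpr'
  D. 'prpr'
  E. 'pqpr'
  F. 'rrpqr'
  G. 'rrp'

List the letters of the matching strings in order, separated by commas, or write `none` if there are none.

A → match
B → match
C → no match
D → match
E → match
F → no match
G → no match

A, B, D, E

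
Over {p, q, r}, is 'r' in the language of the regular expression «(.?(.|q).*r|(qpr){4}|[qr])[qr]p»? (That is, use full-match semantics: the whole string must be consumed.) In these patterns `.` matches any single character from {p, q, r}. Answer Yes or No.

Every match must end with 'p', but 'r' does not.

No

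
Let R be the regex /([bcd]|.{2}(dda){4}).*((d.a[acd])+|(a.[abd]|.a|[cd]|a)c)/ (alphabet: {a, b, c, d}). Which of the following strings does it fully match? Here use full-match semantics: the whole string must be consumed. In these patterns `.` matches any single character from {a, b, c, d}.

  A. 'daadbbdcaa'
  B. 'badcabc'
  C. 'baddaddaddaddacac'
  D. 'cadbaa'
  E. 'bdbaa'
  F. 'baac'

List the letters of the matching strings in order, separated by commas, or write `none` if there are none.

A, C, D, E, F

A → match
B → no match
C → match
D → match
E → match
F → match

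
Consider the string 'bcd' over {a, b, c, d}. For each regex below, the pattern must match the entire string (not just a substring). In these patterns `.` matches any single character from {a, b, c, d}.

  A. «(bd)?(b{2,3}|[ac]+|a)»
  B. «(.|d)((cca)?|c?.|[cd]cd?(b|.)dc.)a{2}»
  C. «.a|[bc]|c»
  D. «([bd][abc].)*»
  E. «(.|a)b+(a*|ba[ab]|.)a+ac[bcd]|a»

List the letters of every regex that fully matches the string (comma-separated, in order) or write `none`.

A → no match
B → no match — must end with 'a'
C → no match
D → match
E → no match

D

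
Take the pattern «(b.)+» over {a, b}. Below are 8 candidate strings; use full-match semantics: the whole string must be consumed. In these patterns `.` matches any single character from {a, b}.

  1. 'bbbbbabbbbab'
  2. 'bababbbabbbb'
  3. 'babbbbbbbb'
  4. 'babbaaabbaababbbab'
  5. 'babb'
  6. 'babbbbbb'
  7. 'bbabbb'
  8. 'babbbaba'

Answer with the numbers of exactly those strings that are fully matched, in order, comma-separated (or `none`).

2, 3, 5, 6, 8

1 → no match
2 → match
3 → match
4 → no match
5 → match
6 → match
7 → no match
8 → match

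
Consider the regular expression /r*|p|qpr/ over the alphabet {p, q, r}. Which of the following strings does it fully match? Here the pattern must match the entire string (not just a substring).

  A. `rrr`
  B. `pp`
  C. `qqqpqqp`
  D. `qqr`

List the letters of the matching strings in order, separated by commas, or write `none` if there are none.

A → match
B → no match
C → no match
D → no match

A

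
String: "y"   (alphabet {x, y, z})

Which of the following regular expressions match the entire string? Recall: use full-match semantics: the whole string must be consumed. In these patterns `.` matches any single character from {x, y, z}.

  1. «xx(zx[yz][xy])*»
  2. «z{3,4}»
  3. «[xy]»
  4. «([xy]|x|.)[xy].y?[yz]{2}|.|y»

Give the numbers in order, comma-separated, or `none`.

1 → no match — must start with "xx"
2 → no match — must start with "z"
3 → match
4 → match

3, 4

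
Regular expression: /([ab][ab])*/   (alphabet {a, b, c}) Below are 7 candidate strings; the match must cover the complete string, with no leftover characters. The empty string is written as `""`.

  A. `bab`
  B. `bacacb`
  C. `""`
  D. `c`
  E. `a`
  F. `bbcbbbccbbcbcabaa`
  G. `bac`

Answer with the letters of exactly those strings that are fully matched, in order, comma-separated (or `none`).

C

A → no match
B → no match
C → match
D → no match
E → no match
F → no match
G → no match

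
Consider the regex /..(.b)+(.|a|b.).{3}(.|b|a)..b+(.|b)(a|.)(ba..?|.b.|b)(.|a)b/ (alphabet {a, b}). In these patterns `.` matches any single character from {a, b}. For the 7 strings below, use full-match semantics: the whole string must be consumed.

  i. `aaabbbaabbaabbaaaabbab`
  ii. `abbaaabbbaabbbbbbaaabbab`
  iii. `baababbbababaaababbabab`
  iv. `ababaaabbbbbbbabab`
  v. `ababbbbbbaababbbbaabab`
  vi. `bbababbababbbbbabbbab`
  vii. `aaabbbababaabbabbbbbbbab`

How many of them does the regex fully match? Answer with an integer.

5

i → no match
ii → no match
iii → match
iv → match
v → match
vi → match
vii → match
Total matched: 5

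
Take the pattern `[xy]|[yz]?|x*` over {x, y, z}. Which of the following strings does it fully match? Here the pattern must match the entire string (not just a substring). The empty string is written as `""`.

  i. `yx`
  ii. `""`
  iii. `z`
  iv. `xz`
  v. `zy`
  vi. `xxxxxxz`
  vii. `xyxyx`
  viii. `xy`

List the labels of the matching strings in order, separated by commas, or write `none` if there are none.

i → no match
ii → match
iii → match
iv → no match
v → no match
vi → no match
vii → no match
viii → no match

ii, iii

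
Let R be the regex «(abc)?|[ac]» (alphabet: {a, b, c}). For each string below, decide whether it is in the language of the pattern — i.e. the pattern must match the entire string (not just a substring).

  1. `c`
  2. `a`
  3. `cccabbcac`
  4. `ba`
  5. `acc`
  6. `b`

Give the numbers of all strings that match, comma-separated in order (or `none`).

1, 2

1. `c` → match
2. `a` → match
3. `cccabbcac` → no match
4. `ba` → no match
5. `acc` → no match
6. `b` → no match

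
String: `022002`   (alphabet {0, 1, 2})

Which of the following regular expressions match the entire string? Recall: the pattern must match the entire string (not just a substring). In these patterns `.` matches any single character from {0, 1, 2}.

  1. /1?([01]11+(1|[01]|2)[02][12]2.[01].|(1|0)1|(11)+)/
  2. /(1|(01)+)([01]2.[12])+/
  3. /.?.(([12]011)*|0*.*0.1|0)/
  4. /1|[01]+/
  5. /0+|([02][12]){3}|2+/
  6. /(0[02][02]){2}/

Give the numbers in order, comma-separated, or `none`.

6

1 → no match
2 → no match
3 → no match
4 → no match
5 → no match
6 → match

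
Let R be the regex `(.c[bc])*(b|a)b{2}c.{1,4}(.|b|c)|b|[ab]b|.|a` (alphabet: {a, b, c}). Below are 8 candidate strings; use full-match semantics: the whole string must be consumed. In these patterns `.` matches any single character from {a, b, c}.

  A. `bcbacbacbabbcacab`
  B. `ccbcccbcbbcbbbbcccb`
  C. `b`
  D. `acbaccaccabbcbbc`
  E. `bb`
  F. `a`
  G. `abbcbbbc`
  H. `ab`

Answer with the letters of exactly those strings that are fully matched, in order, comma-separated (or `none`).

A, B, C, D, E, F, G, H

A → match
B → match
C → match
D → match
E → match
F → match
G → match
H → match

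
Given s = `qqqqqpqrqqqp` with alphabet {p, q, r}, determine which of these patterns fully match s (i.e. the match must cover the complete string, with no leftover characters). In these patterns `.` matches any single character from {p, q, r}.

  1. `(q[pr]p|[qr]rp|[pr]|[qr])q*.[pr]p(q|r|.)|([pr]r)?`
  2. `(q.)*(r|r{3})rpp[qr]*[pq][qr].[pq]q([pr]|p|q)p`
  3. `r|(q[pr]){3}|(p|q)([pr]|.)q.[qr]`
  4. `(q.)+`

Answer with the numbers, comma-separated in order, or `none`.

1 → no match
2 → no match
3 → no match
4 → match

4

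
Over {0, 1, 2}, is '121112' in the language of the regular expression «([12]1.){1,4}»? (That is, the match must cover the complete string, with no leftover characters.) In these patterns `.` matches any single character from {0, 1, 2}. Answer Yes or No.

No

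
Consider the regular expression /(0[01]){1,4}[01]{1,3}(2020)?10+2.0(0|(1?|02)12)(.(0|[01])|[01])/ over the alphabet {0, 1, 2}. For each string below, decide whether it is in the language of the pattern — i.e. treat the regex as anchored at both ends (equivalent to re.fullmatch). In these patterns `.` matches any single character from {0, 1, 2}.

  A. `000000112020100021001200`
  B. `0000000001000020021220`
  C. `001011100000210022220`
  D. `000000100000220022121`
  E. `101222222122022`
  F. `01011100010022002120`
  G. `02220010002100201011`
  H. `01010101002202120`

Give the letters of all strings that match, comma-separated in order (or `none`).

none

A → no match
B → no match
C → no match
D → no match
E → no match — must start with `0`
F → no match
G → no match
H → no match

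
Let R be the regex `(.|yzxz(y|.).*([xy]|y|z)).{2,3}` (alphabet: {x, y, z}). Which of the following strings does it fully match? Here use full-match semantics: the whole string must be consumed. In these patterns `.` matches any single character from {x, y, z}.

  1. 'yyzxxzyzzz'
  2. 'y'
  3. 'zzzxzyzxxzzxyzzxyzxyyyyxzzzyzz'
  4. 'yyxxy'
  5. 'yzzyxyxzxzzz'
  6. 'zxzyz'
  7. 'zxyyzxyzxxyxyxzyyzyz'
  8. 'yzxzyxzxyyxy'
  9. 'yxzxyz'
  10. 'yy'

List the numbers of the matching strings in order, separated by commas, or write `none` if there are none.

8

1 → no match
2 → no match
3 → no match
4 → no match
5 → no match
6 → no match
7 → no match
8 → match
9 → no match
10 → no match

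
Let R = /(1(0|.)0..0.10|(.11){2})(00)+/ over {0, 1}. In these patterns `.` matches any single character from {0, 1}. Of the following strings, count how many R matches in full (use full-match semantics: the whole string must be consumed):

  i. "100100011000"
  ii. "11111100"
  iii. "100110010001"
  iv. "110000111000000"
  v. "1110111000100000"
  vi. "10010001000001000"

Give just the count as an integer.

1

i → no match
ii → match
iii → no match — must end with "00"
iv → no match
v → no match
vi → no match
Total matched: 1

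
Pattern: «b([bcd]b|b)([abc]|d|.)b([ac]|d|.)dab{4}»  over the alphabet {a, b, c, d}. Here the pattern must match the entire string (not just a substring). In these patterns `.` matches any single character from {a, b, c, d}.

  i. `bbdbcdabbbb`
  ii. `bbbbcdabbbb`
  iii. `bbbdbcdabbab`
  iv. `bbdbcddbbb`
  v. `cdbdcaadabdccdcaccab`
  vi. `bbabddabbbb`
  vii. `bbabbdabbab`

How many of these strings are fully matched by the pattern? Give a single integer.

3

i → match
ii → match
iii → no match
iv → no match
v → no match — must start with `b`
vi → match
vii → no match
Total matched: 3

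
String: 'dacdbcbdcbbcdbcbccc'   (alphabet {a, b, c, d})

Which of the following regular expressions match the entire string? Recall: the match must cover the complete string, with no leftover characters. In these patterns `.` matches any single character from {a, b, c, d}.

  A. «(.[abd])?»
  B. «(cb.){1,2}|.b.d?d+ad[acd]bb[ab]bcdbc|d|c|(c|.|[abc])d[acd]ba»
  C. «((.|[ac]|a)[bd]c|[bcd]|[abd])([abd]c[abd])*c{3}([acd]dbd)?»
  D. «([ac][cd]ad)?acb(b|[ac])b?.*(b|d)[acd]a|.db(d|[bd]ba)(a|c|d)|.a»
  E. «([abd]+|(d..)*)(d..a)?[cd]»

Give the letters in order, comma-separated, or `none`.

C

A → no match
B → no match
C → match
D → no match
E → no match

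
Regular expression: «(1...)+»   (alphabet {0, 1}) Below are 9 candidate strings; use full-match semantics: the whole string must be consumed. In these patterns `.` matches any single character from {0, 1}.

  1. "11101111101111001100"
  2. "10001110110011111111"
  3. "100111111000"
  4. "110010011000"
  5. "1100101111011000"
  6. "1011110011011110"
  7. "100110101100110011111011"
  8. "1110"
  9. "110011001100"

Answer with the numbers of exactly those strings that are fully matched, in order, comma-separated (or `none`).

1, 2, 3, 4, 5, 6, 7, 8, 9

1 → match
2 → match
3 → match
4 → match
5 → match
6 → match
7 → match
8 → match
9 → match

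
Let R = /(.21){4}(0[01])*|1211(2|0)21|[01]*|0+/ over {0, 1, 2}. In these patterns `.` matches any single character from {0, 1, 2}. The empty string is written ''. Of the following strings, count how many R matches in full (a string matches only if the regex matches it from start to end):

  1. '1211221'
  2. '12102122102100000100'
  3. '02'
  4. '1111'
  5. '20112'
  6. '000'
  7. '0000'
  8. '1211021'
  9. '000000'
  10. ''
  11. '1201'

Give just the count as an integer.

1 → match
2 → match
3 → no match
4 → match
5 → no match
6 → match
7 → match
8 → match
9 → match
10 → match
11 → no match
Total matched: 8

8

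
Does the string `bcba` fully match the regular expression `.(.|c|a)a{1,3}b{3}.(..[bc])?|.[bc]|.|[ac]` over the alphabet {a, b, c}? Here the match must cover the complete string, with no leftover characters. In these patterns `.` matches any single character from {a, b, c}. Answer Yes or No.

No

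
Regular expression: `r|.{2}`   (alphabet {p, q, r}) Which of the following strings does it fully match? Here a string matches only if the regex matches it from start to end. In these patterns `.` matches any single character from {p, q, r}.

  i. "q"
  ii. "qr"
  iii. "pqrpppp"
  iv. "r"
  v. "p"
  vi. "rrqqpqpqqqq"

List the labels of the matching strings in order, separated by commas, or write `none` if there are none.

i → no match
ii → match
iii → no match
iv → match
v → no match
vi → no match

ii, iv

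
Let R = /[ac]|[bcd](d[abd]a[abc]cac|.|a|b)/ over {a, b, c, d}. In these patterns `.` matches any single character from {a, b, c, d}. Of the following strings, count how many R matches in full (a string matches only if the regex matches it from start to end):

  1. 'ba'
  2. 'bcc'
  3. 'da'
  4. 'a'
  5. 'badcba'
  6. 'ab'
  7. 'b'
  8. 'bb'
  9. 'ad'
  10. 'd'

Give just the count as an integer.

4

1 → match
2 → no match
3 → match
4 → match
5 → no match
6 → no match
7 → no match
8 → match
9 → no match
10 → no match
Total matched: 4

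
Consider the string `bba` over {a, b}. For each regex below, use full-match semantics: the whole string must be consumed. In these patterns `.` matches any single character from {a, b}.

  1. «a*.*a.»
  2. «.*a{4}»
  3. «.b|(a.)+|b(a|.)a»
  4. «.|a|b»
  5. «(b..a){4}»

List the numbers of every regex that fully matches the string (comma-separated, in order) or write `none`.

1 → no match
2 → no match
3 → match
4 → no match
5 → no match

3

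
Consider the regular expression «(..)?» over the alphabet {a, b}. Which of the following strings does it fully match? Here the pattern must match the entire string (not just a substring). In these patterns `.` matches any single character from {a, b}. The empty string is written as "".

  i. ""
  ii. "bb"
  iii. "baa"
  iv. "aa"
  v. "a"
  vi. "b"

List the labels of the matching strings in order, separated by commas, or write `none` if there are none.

i → match
ii → match
iii → no match
iv → match
v → no match
vi → no match

i, ii, iv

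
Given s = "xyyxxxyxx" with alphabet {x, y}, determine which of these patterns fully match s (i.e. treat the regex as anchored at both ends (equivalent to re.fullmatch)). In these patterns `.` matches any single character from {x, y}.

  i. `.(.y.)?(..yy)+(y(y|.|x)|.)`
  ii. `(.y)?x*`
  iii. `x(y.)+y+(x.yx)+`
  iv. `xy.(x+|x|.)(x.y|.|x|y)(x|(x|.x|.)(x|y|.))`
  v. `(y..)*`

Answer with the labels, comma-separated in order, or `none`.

iv

i → no match
ii → no match
iii → no match — must end with "yx"
iv → match
v → no match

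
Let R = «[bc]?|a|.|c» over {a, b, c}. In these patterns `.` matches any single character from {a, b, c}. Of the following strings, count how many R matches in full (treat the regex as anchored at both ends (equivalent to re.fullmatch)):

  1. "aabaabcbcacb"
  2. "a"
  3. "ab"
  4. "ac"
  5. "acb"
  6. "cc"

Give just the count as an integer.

1. "aabaabcbcacb" → no match
2. "a" → match
3. "ab" → no match
4. "ac" → no match
5. "acb" → no match
6. "cc" → no match
Total matched: 1

1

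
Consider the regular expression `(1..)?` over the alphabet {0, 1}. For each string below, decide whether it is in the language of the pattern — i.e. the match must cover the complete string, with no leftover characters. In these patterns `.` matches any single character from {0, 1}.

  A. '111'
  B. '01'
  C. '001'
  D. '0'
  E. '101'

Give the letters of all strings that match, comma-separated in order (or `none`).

A → match
B → no match
C → no match
D → no match
E → match

A, E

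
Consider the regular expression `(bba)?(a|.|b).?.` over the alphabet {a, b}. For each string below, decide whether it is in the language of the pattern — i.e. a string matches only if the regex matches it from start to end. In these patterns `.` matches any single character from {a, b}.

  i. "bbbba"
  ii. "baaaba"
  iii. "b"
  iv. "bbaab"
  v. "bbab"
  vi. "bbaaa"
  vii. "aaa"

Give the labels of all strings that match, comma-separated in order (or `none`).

i → no match
ii → no match
iii → no match
iv → match
v → no match
vi → match
vii → match

iv, vi, vii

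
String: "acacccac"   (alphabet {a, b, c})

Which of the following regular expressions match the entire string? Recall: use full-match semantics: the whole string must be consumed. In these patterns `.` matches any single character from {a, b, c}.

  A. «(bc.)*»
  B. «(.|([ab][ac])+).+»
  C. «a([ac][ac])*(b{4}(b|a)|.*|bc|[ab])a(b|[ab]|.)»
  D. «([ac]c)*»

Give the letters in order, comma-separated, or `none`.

B, C, D

A → no match
B → match
C → match
D → match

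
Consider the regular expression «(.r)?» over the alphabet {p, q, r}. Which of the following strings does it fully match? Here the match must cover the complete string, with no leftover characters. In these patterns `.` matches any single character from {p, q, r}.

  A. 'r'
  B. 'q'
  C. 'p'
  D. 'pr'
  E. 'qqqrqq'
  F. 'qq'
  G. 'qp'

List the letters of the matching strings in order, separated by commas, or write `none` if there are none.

A → no match
B → no match
C → no match
D → match
E → no match
F → no match
G → no match

D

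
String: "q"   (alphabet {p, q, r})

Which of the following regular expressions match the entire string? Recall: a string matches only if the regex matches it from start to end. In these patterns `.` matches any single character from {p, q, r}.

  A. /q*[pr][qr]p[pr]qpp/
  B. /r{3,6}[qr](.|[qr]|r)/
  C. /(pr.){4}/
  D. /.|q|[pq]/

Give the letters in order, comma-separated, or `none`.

D

A → no match — must end with "qpp"
B → no match — must start with "r"
C → no match — must start with "pr"
D → match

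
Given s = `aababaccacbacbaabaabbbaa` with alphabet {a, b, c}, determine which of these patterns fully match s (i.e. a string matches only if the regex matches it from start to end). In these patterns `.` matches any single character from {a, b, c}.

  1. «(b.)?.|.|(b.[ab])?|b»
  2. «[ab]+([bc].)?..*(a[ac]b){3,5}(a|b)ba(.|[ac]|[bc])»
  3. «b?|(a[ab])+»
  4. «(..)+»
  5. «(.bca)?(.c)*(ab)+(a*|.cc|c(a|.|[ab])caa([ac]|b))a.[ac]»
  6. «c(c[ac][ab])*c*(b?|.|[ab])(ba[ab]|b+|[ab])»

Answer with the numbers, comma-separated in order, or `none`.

2, 4

1 → no match
2 → match
3 → no match
4 → match
5 → no match
6 → no match — must start with `c`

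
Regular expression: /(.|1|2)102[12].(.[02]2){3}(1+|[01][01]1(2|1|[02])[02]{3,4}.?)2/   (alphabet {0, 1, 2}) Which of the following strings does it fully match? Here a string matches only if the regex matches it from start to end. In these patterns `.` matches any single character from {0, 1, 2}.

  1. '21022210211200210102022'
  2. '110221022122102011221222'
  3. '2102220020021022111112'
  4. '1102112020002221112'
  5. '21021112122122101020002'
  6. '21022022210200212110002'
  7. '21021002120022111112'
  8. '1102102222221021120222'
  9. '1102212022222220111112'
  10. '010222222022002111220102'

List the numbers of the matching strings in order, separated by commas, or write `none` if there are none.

1 → no match
2 → no match
3 → no match
4 → no match
5 → no match
6 → no match
7 → no match
8 → no match
9 → no match
10 → no match

none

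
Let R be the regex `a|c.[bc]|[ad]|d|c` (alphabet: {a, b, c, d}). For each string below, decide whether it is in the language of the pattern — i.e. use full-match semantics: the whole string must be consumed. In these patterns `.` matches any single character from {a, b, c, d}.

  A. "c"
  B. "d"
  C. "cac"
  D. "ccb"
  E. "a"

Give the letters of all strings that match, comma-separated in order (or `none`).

A → match
B → match
C → match
D → match
E → match

A, B, C, D, E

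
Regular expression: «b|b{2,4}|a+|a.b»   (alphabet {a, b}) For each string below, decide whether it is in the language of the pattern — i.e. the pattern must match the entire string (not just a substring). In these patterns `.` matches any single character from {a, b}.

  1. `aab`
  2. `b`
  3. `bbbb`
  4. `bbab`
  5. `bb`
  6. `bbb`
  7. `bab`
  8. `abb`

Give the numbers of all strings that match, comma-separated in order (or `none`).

1. `aab` → match
2. `b` → match
3. `bbbb` → match
4. `bbab` → no match
5. `bb` → match
6. `bbb` → match
7. `bab` → no match
8. `abb` → match

1, 2, 3, 5, 6, 8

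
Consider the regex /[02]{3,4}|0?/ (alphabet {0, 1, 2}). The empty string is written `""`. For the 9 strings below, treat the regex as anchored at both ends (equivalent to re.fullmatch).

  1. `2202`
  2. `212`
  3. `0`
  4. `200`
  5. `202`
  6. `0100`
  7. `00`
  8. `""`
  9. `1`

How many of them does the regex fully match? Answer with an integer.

1 → match
2 → no match
3 → match
4 → match
5 → match
6 → no match
7 → no match
8 → match
9 → no match
Total matched: 5

5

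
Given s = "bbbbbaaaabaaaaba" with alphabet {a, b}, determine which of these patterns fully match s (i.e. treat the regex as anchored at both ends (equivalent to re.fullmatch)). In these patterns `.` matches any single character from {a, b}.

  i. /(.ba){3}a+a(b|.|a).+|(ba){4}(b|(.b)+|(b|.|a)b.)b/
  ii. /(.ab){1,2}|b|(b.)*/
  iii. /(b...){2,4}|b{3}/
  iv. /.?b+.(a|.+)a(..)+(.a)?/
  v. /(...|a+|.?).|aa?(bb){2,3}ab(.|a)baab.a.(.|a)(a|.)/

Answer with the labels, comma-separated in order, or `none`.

i → no match
ii → no match
iii → no match
iv → match
v → no match

iv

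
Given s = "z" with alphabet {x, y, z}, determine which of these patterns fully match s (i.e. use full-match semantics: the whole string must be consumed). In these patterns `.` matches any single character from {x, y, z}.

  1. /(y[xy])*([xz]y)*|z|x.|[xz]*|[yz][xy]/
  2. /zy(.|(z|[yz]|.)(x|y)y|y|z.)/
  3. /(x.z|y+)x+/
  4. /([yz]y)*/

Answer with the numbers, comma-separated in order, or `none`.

1

1 → match
2 → no match — must start with "zy"
3 → no match — must end with "x"
4 → no match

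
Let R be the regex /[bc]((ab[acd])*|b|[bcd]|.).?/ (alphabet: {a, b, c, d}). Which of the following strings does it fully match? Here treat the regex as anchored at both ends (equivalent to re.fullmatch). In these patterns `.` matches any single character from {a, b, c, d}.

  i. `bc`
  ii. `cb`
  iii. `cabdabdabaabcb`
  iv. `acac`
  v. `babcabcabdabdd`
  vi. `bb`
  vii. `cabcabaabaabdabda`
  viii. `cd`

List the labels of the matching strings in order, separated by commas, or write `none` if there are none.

i → match
ii → match
iii → match
iv → no match
v → match
vi → match
vii → match
viii → match

i, ii, iii, v, vi, vii, viii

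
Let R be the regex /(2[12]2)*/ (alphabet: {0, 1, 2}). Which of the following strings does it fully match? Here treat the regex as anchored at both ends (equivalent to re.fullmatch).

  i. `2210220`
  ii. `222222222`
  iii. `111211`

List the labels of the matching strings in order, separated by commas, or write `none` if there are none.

i → no match
ii → match
iii → no match

ii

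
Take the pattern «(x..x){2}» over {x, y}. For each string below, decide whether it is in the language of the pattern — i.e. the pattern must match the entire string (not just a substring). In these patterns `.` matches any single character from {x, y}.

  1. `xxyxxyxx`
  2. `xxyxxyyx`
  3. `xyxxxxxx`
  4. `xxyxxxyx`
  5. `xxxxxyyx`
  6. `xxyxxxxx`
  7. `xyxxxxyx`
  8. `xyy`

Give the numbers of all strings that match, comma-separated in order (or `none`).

1, 2, 3, 4, 5, 6, 7

1. `xxyxxyxx` → match
2. `xxyxxyyx` → match
3. `xyxxxxxx` → match
4. `xxyxxxyx` → match
5. `xxxxxyyx` → match
6. `xxyxxxxx` → match
7. `xyxxxxyx` → match
8. `xyy` → no match — must end with `x`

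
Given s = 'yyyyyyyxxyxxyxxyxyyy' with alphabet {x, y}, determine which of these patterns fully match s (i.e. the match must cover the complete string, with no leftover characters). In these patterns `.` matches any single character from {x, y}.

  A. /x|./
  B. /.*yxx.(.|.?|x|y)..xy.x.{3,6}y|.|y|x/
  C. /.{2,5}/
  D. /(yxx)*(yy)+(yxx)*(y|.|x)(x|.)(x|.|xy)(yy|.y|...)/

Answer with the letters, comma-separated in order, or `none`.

D

A → no match
B → no match
C → no match
D → match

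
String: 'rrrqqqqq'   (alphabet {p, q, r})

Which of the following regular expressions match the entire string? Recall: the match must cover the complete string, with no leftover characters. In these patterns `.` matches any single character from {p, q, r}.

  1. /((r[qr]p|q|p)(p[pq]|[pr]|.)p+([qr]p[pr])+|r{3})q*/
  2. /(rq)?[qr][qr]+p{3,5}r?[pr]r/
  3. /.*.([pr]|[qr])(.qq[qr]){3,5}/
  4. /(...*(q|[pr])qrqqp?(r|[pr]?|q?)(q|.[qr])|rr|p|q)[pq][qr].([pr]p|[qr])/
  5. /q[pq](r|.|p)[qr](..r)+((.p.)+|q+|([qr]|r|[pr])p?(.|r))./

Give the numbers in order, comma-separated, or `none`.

1 → match
2 → no match — must end with 'r'
3 → no match
4 → no match
5 → no match — must start with 'q'

1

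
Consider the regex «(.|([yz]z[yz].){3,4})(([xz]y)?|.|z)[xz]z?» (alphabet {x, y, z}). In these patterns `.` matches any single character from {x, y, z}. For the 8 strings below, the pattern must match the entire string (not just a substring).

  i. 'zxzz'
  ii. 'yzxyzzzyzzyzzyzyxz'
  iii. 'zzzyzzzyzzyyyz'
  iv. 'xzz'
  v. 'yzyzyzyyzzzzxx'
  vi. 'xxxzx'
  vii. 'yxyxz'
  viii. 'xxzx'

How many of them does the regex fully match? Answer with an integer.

i → match
ii → no match
iii → match
iv → match
v → match
vi → no match
vii → match
viii → no match
Total matched: 5

5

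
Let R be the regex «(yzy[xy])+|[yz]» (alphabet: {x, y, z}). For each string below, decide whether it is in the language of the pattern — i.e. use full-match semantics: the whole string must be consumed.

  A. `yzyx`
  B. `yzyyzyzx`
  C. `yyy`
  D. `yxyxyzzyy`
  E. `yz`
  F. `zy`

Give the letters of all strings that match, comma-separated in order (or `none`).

A

A → match
B → no match
C → no match
D → no match
E → no match
F → no match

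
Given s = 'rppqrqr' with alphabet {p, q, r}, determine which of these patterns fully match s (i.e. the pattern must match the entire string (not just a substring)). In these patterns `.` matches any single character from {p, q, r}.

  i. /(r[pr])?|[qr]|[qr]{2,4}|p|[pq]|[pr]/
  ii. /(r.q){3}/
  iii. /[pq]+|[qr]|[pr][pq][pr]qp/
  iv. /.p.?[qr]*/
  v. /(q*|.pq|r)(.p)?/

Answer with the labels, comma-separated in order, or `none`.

i → no match
ii → no match — must end with 'q'
iii → no match
iv → match
v → no match

iv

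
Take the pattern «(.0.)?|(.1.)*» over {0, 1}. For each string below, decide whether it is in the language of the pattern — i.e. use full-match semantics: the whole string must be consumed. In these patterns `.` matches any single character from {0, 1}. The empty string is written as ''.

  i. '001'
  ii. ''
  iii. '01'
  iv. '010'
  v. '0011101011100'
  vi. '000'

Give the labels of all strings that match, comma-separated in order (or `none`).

i → match
ii → match
iii → no match
iv → match
v → no match
vi → match

i, ii, iv, vi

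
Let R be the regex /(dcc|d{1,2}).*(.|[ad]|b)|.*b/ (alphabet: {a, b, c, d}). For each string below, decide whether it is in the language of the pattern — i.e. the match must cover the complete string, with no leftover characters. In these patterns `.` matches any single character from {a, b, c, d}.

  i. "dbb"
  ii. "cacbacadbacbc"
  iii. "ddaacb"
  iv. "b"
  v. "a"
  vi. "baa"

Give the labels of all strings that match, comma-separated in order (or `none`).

i → match
ii → no match
iii → match
iv → match
v → no match
vi → no match

i, iii, iv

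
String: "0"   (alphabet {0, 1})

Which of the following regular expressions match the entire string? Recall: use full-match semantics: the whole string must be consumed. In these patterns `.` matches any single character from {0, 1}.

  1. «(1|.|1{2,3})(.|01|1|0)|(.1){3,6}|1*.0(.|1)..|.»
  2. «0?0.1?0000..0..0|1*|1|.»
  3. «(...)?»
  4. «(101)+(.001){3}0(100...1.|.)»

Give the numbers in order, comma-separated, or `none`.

1 → match
2 → match
3 → no match
4 → no match — must start with "101"

1, 2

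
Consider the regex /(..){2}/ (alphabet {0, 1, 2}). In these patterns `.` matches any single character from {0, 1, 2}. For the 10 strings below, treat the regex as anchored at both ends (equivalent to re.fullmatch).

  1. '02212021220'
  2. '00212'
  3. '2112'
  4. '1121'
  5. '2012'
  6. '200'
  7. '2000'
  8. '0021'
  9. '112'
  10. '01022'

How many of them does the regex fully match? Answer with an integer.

1 → no match
2 → no match
3 → match
4 → match
5 → match
6 → no match
7 → match
8 → match
9 → no match
10 → no match
Total matched: 5

5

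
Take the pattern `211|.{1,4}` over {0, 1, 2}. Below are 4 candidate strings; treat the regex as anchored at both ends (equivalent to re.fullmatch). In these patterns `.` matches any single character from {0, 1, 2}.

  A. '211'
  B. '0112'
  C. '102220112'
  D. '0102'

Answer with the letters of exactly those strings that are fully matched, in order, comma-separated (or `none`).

A, B, D

A → match
B → match
C → no match
D → match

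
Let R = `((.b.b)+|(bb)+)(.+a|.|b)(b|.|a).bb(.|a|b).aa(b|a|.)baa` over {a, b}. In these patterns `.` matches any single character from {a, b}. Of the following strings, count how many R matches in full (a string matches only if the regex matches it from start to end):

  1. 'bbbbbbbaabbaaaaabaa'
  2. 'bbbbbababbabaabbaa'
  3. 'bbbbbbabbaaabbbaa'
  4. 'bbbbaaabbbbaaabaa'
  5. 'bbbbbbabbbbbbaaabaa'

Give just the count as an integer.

1 → match
2 → match
3 → no match
4 → match
5 → match
Total matched: 4

4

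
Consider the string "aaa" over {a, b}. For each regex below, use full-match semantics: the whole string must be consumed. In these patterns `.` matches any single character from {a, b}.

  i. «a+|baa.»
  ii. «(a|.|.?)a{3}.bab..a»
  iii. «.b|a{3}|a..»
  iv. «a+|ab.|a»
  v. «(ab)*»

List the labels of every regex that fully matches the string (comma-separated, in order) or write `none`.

i, iii, iv

i → match
ii → no match
iii → match
iv → match
v → no match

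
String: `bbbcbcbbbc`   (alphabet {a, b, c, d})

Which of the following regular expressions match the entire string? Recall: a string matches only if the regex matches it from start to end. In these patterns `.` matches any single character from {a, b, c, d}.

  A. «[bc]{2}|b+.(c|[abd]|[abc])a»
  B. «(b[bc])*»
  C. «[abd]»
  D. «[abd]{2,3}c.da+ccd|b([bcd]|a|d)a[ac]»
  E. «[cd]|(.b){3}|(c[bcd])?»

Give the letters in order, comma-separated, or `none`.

B

A → no match
B → match
C → no match
D → no match
E → no match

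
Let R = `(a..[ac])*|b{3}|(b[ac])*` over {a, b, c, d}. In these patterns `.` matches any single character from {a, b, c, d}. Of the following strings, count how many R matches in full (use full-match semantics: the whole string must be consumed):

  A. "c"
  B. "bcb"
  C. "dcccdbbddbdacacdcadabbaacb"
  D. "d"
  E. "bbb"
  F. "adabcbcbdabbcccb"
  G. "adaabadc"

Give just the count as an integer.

1

A → no match
B → no match
C → no match
D → no match
E → match
F → no match
G → no match
Total matched: 1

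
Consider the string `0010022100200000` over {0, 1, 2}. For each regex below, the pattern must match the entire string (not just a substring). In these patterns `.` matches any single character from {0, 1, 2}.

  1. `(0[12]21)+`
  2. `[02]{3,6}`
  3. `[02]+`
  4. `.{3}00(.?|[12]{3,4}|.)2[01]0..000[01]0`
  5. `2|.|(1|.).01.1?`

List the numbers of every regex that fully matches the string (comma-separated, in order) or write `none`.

1 → no match — must end with `21`
2 → no match
3 → no match
4 → match
5 → no match

4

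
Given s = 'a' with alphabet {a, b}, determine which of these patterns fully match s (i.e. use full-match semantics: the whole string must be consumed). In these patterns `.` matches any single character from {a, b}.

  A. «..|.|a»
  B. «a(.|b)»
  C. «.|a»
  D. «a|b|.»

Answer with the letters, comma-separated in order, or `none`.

A → match
B → no match
C → match
D → match

A, C, D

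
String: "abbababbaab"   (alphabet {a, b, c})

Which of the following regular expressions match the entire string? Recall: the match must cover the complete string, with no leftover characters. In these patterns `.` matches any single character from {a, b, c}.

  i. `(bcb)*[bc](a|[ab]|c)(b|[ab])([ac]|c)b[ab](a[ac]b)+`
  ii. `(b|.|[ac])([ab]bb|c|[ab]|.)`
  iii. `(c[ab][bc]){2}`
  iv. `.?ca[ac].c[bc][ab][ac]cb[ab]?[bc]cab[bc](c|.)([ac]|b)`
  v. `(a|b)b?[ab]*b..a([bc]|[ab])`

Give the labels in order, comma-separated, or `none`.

v

i → no match
ii → no match
iii → no match — must start with "c"
iv → no match
v → match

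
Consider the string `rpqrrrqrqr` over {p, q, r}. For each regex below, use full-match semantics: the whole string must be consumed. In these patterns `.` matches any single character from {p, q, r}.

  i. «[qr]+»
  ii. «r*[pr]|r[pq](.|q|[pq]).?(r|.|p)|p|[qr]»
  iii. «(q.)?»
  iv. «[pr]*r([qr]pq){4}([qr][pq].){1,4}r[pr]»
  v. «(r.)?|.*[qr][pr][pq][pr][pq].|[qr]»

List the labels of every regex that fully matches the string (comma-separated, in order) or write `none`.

v

i → no match
ii → no match
iii → no match
iv → no match
v → match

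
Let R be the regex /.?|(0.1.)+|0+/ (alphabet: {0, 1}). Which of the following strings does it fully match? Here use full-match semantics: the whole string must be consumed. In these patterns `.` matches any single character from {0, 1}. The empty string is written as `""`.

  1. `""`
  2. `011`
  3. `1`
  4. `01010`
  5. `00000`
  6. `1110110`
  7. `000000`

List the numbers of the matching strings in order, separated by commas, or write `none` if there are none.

1, 3, 5, 7

1. `""` → match
2. `011` → no match
3. `1` → match
4. `01010` → no match
5. `00000` → match
6. `1110110` → no match
7. `000000` → match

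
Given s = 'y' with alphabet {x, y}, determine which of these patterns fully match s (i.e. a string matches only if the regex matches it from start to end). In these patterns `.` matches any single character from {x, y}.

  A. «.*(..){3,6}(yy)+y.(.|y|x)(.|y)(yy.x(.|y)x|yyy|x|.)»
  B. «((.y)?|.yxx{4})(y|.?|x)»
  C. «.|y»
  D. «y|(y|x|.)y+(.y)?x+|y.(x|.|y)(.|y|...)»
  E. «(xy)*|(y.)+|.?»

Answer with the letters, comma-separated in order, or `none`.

A → no match
B → match
C → match
D → match
E → match

B, C, D, E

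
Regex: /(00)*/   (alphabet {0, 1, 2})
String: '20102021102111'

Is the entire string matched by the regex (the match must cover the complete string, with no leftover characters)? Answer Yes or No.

No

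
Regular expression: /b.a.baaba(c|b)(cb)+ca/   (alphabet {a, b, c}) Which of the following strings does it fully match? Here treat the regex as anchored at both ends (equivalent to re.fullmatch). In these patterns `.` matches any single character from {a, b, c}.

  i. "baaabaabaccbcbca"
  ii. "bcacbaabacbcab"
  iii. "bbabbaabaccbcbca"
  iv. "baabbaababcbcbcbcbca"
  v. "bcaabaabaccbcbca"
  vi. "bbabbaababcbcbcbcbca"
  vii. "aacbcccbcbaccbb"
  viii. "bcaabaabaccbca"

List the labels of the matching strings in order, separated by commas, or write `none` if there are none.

i → match
ii → no match — must end with "cbca"
iii → match
iv → match
v → match
vi → match
vii → no match — must start with "b"
viii → match

i, iii, iv, v, vi, viii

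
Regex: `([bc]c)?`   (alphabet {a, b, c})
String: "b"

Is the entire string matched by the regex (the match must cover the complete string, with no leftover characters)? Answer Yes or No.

No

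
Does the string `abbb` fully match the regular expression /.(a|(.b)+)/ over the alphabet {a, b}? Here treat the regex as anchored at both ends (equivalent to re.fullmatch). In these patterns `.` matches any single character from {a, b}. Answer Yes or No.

No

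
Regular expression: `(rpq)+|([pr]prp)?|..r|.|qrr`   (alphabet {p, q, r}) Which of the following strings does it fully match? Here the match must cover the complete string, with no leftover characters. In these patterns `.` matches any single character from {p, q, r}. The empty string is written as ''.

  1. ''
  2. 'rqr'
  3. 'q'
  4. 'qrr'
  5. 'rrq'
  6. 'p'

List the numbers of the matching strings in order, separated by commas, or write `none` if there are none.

1 → match
2 → match
3 → match
4 → match
5 → no match
6 → match

1, 2, 3, 4, 6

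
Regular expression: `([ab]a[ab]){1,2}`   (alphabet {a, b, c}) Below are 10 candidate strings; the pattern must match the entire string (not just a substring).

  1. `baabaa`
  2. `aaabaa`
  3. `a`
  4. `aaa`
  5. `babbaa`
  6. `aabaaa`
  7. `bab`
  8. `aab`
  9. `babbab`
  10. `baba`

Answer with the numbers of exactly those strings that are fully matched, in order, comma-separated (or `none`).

1 → match
2 → match
3 → no match
4 → match
5 → match
6 → match
7 → match
8 → match
9 → match
10 → no match

1, 2, 4, 5, 6, 7, 8, 9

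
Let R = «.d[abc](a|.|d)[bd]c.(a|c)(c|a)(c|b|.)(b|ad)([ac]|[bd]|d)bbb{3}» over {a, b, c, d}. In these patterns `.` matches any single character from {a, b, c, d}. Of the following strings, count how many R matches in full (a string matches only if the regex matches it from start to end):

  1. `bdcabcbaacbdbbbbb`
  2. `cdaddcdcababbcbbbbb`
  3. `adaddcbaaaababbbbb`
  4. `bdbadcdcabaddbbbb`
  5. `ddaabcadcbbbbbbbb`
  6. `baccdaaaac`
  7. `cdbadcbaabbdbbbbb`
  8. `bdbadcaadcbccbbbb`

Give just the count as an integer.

1 → match
2 → no match
3 → no match
4 → no match
5 → no match
6 → no match — must end with `b`
7 → match
8 → no match
Total matched: 2

2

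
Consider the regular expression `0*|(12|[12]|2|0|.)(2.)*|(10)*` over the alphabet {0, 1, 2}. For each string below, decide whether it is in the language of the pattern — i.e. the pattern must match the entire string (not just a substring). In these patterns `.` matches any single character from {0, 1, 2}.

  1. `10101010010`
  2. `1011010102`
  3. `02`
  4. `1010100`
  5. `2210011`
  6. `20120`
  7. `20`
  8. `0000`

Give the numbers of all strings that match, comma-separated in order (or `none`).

1 → no match
2 → no match
3 → no match
4 → no match
5 → no match
6 → no match
7 → no match
8 → match

8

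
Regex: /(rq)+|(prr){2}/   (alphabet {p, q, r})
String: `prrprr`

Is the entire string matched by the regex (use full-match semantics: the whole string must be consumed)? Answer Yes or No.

Yes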